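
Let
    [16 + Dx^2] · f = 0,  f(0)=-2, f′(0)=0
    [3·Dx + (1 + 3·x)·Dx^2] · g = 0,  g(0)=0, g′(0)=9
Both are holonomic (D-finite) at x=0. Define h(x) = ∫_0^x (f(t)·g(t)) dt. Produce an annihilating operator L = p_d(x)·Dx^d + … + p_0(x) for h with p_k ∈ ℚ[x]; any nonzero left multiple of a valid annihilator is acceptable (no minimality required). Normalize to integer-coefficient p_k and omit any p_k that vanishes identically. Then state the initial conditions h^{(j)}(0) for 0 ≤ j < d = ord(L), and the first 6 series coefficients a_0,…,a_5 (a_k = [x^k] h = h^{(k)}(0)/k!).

L = (2272 + 127488·x + 781056·x^2 + 1769472·x^3 + 1327104·x^4)·Dx + (4416 + 50112·x + 165888·x^2 + 165888·x^3)·Dx^2 + (1022 + 19392·x + 102816·x^2 + 221184·x^3 + 165888·x^4)·Dx^3 + (276 + 3132·x + 10368·x^2 + 10368·x^3)·Dx^4 + (55 + 714·x + 3375·x^2 + 6912·x^3 + 5184·x^4)·Dx^5  (order 5).
h: a_k = 0, 0, -9, 9, 45/2, -189/10, …
ICs: h(0) = 0, h′(0) = 0, h′′(0) = -18, h′′′(0) = 54, h′′′′(0) = 540.

f: a_k = -2, 0, 16, 0, -64/3, 0, …
g: a_k = 0, 9, -27/2, 27, -243/4, 729/5, …
L₀ := L_f ⊗_s L_g (sym. prod.), ord ≤ 4.
h=∫h₀ ⇒ L = L₀·Dx.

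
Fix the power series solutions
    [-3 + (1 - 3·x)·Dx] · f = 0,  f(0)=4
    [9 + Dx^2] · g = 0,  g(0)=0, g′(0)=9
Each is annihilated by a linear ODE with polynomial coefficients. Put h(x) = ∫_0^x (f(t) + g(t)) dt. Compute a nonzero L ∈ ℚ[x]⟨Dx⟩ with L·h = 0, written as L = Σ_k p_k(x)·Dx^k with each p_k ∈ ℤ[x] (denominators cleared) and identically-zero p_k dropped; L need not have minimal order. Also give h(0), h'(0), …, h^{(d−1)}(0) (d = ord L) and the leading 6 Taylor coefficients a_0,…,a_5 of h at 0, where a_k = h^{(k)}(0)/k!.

L = (63 - 54·x + 81·x^2)·Dx + (-9 + 45·x - 81·x^2 + 81·x^3)·Dx^2 + (7 - 6·x + 9·x^2)·Dx^3 + (-1 + 5·x - 9·x^2 + 9·x^3)·Dx^4  (order 4).
h: a_k = 0, 4, 21/2, 12, 189/8, 324/5, …
ICs: h(0) = 0, h′(0) = 4, h′′(0) = 21, h′′′(0) = 72.

f: a_k = 4, 12, 36, 108, 324, 972, …
g: a_k = 0, 9, 0, -27/2, 0, 243/40, …
L₀ := lclm(L_f,L_g); ord L₀ ≤ 1+2.
∫: right-multiply L₀ by Dx.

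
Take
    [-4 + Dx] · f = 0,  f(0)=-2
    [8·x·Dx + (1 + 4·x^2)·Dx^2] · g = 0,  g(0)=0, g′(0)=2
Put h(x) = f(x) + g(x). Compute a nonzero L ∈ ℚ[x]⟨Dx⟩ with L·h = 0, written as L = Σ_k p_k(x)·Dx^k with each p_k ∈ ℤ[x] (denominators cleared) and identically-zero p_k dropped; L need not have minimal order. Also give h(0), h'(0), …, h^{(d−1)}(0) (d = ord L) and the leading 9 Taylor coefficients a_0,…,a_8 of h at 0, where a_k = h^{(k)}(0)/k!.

L = (8 - 32·x - 96·x^2 - 128·x^3)·Dx + (-6 - 8·x^2 - 64·x^4)·Dx^2 + (1 + 2·x + 8·x^2 + 8·x^3 + 16·x^4)·Dx^3  (order 3).
h: a_k = -2, -6, -16, -24, -64/3, -32/3, -512/45, -7808/315, -1024/315, …
ICs: h(0) = -2, h′(0) = -6, h′′(0) = -32.

f: a_k = -2, -8, -16, -64/3, -64/3, -256/15, -512/45, -2048/315, -1024/315, …
g: a_k = 0, 2, 0, -8/3, 0, 32/5, 0, -128/7, 0, …
h₀=f+g: left-lcm gives L₀, ord ≤ 3.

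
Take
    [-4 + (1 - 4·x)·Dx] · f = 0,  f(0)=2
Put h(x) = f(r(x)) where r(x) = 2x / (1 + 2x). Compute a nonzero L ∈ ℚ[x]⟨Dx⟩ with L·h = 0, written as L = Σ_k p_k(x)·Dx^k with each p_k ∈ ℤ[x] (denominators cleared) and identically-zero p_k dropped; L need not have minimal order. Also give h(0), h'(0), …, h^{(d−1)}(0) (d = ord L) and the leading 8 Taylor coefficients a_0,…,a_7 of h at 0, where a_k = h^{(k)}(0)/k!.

f: a_k = 2, 8, 32, 128, 512, 2048, 8192, 32768, …
L₀ from L_f via x↦r, Dx↦r'^{-1}Dx.
L = 8 + (-1 + 4·x + 12·x^2)·Dx  (order 1).
h: a_k = 2, 16, 96, 576, 3456, 20736, 124416, 746496, …
ICs: h(0) = 2.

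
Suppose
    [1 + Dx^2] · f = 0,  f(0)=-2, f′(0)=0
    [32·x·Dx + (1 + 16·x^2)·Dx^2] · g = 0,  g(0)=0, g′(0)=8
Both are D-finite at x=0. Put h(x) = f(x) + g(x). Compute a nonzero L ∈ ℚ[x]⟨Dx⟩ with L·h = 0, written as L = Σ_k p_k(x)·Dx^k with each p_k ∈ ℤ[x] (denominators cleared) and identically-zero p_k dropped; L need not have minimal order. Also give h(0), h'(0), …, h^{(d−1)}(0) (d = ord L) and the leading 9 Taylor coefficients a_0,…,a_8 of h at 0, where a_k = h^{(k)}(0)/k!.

f: a_k = -2, 0, 1, 0, -1/12, 0, 1/360, 0, -1/20160, …
g: a_k = 0, 8, 0, -128/3, 0, 2048/5, 0, -32768/7, 0, …
Weyl lclm of L_f,L_g ⇒ L₀ (ord ≤ 4).
L = (-6112·x + 99328·x^3 + 8192·x^5)·Dx + (-31 + 1072·x^2 + 25344·x^4 + 4096·x^6)·Dx^2 + (-6112·x + 99328·x^3 + 8192·x^5)·Dx^3 + (-31 + 1072·x^2 + 25344·x^4 + 4096·x^6)·Dx^4  (order 4).
h: a_k = -2, 8, 1, -128/3, -1/12, 2048/5, 1/360, -32768/7, -1/20160, …
ICs: h(0) = -2, h′(0) = 8, h′′(0) = 2, h′′′(0) = -256.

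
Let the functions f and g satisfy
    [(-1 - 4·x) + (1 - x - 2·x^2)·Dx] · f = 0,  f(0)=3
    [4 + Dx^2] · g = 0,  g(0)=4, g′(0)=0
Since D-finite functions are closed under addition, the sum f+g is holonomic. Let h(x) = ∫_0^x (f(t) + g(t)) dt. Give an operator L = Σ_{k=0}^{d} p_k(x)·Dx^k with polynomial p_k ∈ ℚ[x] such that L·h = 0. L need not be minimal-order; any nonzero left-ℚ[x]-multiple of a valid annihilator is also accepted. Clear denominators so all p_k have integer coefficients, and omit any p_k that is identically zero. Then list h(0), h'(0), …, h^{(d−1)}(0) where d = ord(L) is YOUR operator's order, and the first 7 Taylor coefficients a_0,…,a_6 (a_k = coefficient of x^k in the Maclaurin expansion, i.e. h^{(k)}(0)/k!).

L = (68 + 304·x + 200·x^2 + 320·x^3 + 160·x^4 + 128·x^5)·Dx + (-20 + 12·x + 24·x^2 + 8·x^3 + 48·x^4 + 96·x^5 + 64·x^6)·Dx^2 + (17 + 76·x + 50·x^2 + 80·x^3 + 40·x^4 + 32·x^5)·Dx^3 + (-5 + 3·x + 6·x^2 + 2·x^3 + 12·x^4 + 24·x^5 + 16·x^6)·Dx^4  (order 4).
h: a_k = 0, 7, 3/2, 1/3, 15/4, 107/15, 21/2, …
ICs: h(0) = 0, h′(0) = 7, h′′(0) = 3, h′′′(0) = 2.

f: a_k = 3, 3, 9, 15, 33, 63, 129, …
g: a_k = 4, 0, -8, 0, 8/3, 0, -16/45, …
f+g: L₀ = lclm(L_f,L_g), ord ≤ 1+2.
Integrate: L := L₀·Dx.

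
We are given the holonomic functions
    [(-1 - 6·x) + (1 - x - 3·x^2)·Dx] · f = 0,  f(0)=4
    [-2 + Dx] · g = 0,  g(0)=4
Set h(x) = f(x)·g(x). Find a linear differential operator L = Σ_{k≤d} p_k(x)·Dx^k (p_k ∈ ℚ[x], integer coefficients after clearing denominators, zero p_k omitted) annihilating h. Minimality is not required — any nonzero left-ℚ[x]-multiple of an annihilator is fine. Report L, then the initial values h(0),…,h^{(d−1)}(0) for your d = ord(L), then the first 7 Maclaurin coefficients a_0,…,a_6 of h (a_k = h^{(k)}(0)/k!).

L = (3 + 4·x - 6·x^2) + (-1 + x + 3·x^2)·Dx  (order 1).
h: a_k = 16, 48, 128, 880/3, 688, 23584/15, 163696/45, …
ICs: h(0) = 16.

f: a_k = 4, 4, 16, 28, 76, 160, 388, …
g: a_k = 4, 8, 8, 16/3, 8/3, 16/15, 16/45, …
f·g: L₀ = L_f ⊗_s L_g, ord ≤ 1·1.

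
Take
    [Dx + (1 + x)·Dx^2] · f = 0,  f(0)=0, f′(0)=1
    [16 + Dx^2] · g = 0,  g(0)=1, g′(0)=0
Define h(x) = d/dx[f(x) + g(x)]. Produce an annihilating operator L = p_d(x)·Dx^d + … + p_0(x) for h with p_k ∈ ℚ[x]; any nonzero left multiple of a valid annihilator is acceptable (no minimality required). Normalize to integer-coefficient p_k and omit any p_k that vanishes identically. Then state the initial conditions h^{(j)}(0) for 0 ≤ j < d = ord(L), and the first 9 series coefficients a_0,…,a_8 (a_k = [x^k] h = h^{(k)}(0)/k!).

f: a_k = 0, 1, -1/2, 1/3, -1/4, 1/5, -1/6, 1/7, -1/8, …
g: a_k = 1, 0, -8, 0, 32/3, 0, -256/45, 0, 512/315, …
Sum ⇒ L₀ = lclm(L_f,L_g) in ℚ(x)⟨Dx⟩.
Differentiate: ansatz ord ≤ ord L₀ ⇒ L.
L = (176 + 256·x + 128·x^2) + (144 + 400·x + 384·x^2 + 128·x^3)·Dx + (11 + 16·x + 8·x^2)·Dx^2 + (9 + 25·x + 24·x^2 + 8·x^3)·Dx^3  (order 3).
h: a_k = 1, -17, 1, 125/3, 1, -527/15, 1, 3781/315, 1, …
ICs: h(0) = 1, h′(0) = -17, h′′(0) = 2.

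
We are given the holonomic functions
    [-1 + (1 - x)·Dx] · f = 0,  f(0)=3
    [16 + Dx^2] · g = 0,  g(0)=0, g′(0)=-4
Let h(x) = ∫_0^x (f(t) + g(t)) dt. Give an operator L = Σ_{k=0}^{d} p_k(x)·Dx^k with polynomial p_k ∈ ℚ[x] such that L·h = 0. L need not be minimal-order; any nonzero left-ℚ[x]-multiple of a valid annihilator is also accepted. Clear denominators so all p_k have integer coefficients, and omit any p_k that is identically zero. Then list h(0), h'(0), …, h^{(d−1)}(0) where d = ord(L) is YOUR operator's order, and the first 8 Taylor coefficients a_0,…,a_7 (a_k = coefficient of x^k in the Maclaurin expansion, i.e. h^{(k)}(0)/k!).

L = (176 - 256·x + 128·x^2)·Dx + (-144 + 400·x - 384·x^2 + 128·x^3)·Dx^2 + (11 - 16·x + 8·x^2)·Dx^3 + (-9 + 25·x - 24·x^2 + 8·x^3)·Dx^4  (order 4).
h: a_k = 0, 3, -1/2, 1, 41/12, 3/5, -83/90, 3/7, …
ICs: h(0) = 0, h′(0) = 3, h′′(0) = -1, h′′′(0) = 6.

f: a_k = 3, 3, 3, 3, 3, 3, 3, 3, …
g: a_k = 0, -4, 0, 32/3, 0, -128/15, 0, 1024/315, …
Weyl lclm of L_f,L_g ⇒ L₀ (ord ≤ 3).
h=∫h₀ ⇒ L = L₀·Dx.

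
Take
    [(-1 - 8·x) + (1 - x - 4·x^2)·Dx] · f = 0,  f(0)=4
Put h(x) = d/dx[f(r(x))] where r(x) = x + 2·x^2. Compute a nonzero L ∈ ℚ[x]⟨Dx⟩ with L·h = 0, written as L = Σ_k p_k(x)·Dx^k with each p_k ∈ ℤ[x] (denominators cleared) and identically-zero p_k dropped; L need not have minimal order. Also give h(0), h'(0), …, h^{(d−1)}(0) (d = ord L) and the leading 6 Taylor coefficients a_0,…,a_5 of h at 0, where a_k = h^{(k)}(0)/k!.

L = (14 + 20·x + 120·x^2 + 320·x^3 + 320·x^4) + (-1 - 3·x + 10·x^2 + 40·x^3 + 80·x^4 + 64·x^5)·Dx  (order 1).
h: a_k = 4, 56, 348, 1648, 8100, 38376, …
ICs: h(0) = 4.

f: a_k = 4, 4, 20, 36, 116, 260, …
Change of var in L_f (x↦r) gives L₀.
Derive L from L₀ (diff closure).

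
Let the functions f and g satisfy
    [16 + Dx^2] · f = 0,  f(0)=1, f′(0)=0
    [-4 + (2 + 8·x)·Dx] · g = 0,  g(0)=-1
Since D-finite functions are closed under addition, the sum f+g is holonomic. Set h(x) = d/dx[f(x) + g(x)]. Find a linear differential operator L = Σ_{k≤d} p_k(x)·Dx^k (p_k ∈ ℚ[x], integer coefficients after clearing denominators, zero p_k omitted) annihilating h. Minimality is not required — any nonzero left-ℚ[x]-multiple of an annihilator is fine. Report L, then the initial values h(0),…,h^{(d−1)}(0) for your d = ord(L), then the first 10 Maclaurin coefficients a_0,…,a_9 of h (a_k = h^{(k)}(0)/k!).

f: a_k = 1, 0, -8, 0, 32/3, 0, -256/45, 0, 512/315, 0, …
g: a_k = -1, -2, 2, -4, 10, -28, 84, -264, 858, -2860, …
Weyl lclm of L_f,L_g ⇒ L₀ (ord ≤ 3).
Derive L from L₀ (diff closure).
L = (-608 - 1024·x - 2048·x^2) + (-112 - 960·x - 3072·x^2 - 4096·x^3)·Dx + (-38 - 64·x - 128·x^2)·Dx^2 + (-7 - 60·x - 192·x^2 - 256·x^3)·Dx^3  (order 3).
h: a_k = -2, -12, -12, 248/3, -140, 7048/15, -1848, 2166256/315, -25740, 275667208/2835, …
ICs: h(0) = -2, h′(0) = -12, h′′(0) = -24.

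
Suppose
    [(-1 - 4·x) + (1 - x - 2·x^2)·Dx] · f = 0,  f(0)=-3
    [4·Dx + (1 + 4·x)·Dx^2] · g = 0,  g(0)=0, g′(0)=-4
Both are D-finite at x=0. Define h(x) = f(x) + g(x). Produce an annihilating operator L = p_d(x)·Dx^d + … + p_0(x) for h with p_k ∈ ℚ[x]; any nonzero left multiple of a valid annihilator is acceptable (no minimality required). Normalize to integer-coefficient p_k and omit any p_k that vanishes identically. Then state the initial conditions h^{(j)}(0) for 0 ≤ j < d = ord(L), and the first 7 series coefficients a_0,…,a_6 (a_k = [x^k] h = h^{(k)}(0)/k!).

f: a_k = -3, -3, -9, -15, -33, -63, -129, …
g: a_k = 0, -4, 8, -64/3, 64, -1024/5, 2048/3, …
L₀ := lclm(L_f,L_g); ord L₀ ≤ 1+2.
L = (156 + 624·x + 1440·x^2 + 768·x^3 + 768·x^4)·Dx + (-1 + 160·x + 1064·x^2 + 1952·x^3 + 1600·x^4 + 1280·x^5)·Dx^2 + (-5 - 39·x - 66·x^2 + 80·x^3 + 240·x^4 + 384·x^5 + 256·x^6)·Dx^3  (order 3).
h: a_k = -3, -7, -1, -109/3, 31, -1339/5, 1661/3, …
ICs: h(0) = -3, h′(0) = -7, h′′(0) = -2.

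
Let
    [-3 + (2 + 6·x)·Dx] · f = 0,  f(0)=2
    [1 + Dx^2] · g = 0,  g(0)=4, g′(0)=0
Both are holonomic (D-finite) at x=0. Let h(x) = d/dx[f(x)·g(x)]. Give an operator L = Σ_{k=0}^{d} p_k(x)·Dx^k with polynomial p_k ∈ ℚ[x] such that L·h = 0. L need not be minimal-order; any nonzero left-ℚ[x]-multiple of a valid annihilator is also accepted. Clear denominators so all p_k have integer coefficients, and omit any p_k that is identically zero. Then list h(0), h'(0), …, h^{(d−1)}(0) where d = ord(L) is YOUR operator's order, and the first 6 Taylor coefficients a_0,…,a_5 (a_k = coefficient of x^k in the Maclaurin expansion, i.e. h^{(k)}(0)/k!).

f: a_k = 2, 3, -9/4, 27/8, -405/64, 1701/128, …
g: a_k = 4, 0, -2, 0, 1/6, 0, …
Sym-product of L_f,L_g gives L₀ (≤ ord 2).
Derive L from L₀ (diff closure).
L = (133 + 2352·x + 4104·x^2 + 1728·x^3 + 1296·x^4) + (276 + 540·x - 1296·x^2 - 1296·x^3)·Dx + (124 + 840·x + 1836·x^2 + 1728·x^3 + 1296·x^4)·Dx^2  (order 2).
h: a_k = 12, -26, 45/2, -983/12, 7505/32, -618229/960, …
ICs: h(0) = 12, h′(0) = -26.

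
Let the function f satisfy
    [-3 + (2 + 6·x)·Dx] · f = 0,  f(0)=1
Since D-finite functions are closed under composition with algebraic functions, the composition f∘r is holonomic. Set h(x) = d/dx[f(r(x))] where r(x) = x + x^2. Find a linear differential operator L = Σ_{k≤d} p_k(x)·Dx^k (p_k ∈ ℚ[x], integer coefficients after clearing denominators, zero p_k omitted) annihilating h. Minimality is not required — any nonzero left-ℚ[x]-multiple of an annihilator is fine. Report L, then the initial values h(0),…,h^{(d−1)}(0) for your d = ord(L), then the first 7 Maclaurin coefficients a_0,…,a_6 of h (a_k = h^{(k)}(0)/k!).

f: a_k = 1, 3/2, -9/8, 27/16, -405/128, 1701/256, -15309/1024, …
Change of var in L_f (x↦r) gives L₀.
Differentiate: ansatz ord ≤ ord L₀ ⇒ L.
L = 1 + (-2 - 10·x - 18·x^2 - 12·x^3)·Dx  (order 1).
h: a_k = 3/2, 3/4, -27/16, 99/32, -1215/256, 2997/512, -9639/2048, …
ICs: h(0) = 3/2.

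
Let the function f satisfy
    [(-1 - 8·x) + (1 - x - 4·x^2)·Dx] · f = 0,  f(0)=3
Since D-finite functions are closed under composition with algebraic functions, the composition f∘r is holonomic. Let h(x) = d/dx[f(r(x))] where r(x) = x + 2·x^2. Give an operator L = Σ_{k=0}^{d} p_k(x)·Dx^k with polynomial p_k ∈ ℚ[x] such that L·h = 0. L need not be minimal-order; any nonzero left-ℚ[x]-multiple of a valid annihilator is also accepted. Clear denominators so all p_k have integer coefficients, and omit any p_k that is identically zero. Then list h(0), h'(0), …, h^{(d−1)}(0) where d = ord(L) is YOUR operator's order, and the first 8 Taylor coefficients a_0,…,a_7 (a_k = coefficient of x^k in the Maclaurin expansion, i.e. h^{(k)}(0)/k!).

L = (14 + 20·x + 120·x^2 + 320·x^3 + 320·x^4) + (-1 - 3·x + 10·x^2 + 40·x^3 + 80·x^4 + 64·x^5)·Dx  (order 1).
h: a_k = 3, 42, 261, 1236, 6075, 28782, 128961, 572712, …
ICs: h(0) = 3.

f: a_k = 3, 3, 15, 27, 87, 195, 543, 1323, …
f∘r: x↦r, Dx↦Dx/r' in L_f ⇒ L₀.
Differentiate: ansatz ord ≤ ord L₀ ⇒ L.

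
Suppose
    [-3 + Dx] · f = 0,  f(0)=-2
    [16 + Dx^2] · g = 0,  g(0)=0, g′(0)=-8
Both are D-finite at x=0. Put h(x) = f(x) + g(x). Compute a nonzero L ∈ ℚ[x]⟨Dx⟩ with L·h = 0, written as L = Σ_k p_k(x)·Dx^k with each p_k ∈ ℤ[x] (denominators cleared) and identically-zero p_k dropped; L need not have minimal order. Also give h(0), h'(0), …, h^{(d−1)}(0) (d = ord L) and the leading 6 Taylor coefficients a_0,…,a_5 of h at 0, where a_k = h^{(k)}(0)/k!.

L = -48 + 16·Dx - 3·Dx^2 + Dx^3  (order 3).
h: a_k = -2, -14, -9, 37/3, -27/4, -1267/60, …
ICs: h(0) = -2, h′(0) = -14, h′′(0) = -18.

f: a_k = -2, -6, -9, -9, -27/4, -81/20, …
g: a_k = 0, -8, 0, 64/3, 0, -256/15, …
h₀=f+g: left-lcm gives L₀, ord ≤ 3.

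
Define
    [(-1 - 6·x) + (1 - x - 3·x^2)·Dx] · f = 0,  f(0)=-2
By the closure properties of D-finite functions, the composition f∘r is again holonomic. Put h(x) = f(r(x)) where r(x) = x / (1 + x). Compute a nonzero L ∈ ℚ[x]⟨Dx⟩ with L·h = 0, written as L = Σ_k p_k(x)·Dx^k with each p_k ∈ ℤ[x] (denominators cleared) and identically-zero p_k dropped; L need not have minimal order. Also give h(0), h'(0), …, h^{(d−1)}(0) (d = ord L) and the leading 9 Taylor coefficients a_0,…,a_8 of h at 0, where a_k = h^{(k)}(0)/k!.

f: a_k = -2, -2, -8, -14, -38, -80, -194, -434, -1016, …
h₀=f(r): pull back L_f along r ⇒ L₀.
L = (1 + 7·x) + (-1 - 2·x + 2·x^2 + 3·x^3)·Dx  (order 1).
h: a_k = -2, -2, -6, 0, -18, 18, -72, 126, -342, …
ICs: h(0) = -2.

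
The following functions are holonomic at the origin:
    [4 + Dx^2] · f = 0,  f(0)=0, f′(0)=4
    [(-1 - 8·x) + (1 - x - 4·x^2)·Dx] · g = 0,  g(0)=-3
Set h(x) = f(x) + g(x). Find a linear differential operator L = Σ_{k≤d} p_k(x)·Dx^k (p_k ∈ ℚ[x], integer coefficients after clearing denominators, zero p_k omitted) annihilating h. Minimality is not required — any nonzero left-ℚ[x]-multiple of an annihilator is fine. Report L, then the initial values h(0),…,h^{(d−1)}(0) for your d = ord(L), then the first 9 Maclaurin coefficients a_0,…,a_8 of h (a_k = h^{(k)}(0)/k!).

f: a_k = 0, 4, 0, -8/3, 0, 8/15, 0, -16/315, 0, …
g: a_k = -3, -3, -15, -27, -87, -195, -543, -1323, -3495, …
Sum ⇒ L₀ = lclm(L_f,L_g) in ℚ(x)⟨Dx⟩.
L = (-116 - 1008·x - 968·x^2 - 2688·x^3 - 640·x^4 - 1024·x^5) + (28 + 4·x - 8·x^2 - 200·x^3 - 480·x^4 - 384·x^5 - 512·x^6)·Dx + (-29 - 252·x - 242·x^2 - 672·x^3 - 160·x^4 - 256·x^5)·Dx^2 + (7 + x - 2·x^2 - 50·x^3 - 120·x^4 - 96·x^5 - 128·x^6)·Dx^3  (order 3).
h: a_k = -3, 1, -15, -89/3, -87, -2917/15, -543, -416761/315, -3495, …
ICs: h(0) = -3, h′(0) = 1, h′′(0) = -30.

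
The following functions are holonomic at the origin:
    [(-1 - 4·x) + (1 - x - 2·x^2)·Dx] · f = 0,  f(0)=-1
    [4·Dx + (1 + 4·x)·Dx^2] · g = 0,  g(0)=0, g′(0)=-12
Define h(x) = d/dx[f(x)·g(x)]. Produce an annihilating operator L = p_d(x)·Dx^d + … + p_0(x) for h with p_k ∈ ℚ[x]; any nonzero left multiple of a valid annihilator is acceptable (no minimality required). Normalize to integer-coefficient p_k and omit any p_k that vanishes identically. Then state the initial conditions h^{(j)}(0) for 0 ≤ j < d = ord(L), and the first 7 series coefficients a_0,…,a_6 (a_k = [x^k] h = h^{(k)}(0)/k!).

f: a_k = -1, -1, -3, -5, -11, -21, -43, …
g: a_k = 0, -12, 24, -64, 192, -3072/5, 2048, …
L₀ := L_f ⊗_s L_g (sym. prod.), ord ≤ 2.
h₀' ⇒ L via d/dx closure of L₀.
L = (36 + 144·x + 288·x^2) + (-1 + 24·x + 168·x^2 + 224·x^3)·Dx + (-1 - 7·x - 6·x^2 + 32·x^3 + 32·x^4)·Dx^2  (order 2).
h: a_k = 12, -24, 228, -560, 3132, -51048/5, 230052/5, …
ICs: h(0) = 12, h′(0) = -24.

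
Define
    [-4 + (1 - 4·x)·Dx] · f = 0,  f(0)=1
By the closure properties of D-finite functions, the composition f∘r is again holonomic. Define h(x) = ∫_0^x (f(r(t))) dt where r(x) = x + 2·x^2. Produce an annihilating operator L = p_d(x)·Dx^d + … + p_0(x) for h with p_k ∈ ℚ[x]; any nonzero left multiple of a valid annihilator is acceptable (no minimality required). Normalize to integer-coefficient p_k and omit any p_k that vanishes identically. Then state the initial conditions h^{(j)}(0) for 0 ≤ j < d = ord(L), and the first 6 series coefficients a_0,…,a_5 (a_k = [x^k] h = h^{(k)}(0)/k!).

f: a_k = 1, 4, 16, 64, 256, 1024, …
Substitute x→r, Dx→(1/r')Dx; clear ⇒ L₀.
h=∫h₀ ⇒ L = L₀·Dx.
L = (4 + 16·x)·Dx + (-1 + 4·x + 8·x^2)·Dx^2  (order 2).
h: a_k = 0, 1, 2, 8, 32, 704/5, …
ICs: h(0) = 0, h′(0) = 1.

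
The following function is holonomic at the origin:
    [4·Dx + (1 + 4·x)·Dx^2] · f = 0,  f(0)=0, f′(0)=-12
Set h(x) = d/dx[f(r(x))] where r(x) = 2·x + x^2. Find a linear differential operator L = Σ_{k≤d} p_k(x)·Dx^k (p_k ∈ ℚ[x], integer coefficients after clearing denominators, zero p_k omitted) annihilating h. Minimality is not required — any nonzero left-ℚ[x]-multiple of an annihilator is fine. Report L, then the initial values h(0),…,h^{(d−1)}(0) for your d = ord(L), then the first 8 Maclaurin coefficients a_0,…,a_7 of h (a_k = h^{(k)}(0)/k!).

f: a_k = 0, -12, 24, -64, 192, -3072/5, 2048, -49152/7, …
f∘r: x↦r, Dx↦Dx/r' in L_f ⇒ L₀.
h=h₀': d/dx-closure on L₀ ⇒ L.
L = (7 + 8·x + 4·x^2) + (1 + 9·x + 12·x^2 + 4·x^3)·Dx  (order 1).
h: a_k = -24, 168, -1248, 9312, -69504, 518784, -3872256, 28902912, …
ICs: h(0) = -24.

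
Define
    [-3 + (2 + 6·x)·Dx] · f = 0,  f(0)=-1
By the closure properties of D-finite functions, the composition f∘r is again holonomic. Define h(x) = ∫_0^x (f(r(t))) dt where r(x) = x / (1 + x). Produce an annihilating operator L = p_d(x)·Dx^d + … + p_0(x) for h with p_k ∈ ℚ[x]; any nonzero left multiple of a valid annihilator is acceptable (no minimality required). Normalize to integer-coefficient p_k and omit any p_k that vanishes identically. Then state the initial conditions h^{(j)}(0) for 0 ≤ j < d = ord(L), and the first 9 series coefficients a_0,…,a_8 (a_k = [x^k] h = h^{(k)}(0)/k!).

f: a_k = -1, -3/2, 9/8, -27/16, 405/128, -1701/256, 15309/1024, -72171/2048, 2814669/32768, …
L₀ from L_f via x↦r, Dx↦r'^{-1}Dx.
h=∫h₀ ⇒ L = L₀·Dx.
L = -3·Dx + (2 + 10·x + 8·x^2)·Dx^2  (order 2).
h: a_k = 0, -1, -3/4, 7/8, -87/64, 1677/640, -3023/512, 106305/7168, -658335/16384, …
ICs: h(0) = 0, h′(0) = -1.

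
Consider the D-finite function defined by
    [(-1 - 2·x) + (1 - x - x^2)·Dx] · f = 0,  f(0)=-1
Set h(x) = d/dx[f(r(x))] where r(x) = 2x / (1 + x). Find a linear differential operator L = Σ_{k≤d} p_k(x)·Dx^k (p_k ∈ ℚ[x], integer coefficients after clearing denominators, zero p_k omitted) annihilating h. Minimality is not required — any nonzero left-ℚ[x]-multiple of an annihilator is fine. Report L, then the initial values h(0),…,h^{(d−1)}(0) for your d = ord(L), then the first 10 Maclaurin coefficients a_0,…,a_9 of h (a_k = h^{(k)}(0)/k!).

L = (6 + 30·x + 90·x^2 + 50·x^3) + (-1 - 6·x + 30·x^3 + 25·x^4)·Dx  (order 1).
h: a_k = -2, -12, -30, -120, -250, -900, -1750, -6000, -11250, -37500, …
ICs: h(0) = -2.

f: a_k = -1, -1, -2, -3, -5, -8, -13, -21, -34, -55, …
L₀ from L_f via x↦r, Dx↦r'^{-1}Dx.
Derive L from L₀ (diff closure).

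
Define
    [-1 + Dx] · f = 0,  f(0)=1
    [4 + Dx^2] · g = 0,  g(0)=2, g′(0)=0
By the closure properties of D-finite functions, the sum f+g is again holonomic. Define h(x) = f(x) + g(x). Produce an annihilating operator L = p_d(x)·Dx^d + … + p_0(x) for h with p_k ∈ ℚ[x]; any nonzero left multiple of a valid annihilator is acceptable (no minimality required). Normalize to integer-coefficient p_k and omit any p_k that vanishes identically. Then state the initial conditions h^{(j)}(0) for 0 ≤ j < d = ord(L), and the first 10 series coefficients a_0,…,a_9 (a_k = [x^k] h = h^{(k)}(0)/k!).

f: a_k = 1, 1, 1/2, 1/6, 1/24, 1/120, 1/720, 1/5040, 1/40320, 1/362880, …
g: a_k = 2, 0, -4, 0, 4/3, 0, -8/45, 0, 4/315, 0, …
h₀=f+g: left-lcm gives L₀, ord ≤ 3.
L = -4 + 4·Dx - Dx^2 + Dx^3  (order 3).
h: a_k = 3, 1, -7/2, 1/6, 11/8, 1/120, -127/720, 1/5040, 57/4480, 1/362880, …
ICs: h(0) = 3, h′(0) = 1, h′′(0) = -7.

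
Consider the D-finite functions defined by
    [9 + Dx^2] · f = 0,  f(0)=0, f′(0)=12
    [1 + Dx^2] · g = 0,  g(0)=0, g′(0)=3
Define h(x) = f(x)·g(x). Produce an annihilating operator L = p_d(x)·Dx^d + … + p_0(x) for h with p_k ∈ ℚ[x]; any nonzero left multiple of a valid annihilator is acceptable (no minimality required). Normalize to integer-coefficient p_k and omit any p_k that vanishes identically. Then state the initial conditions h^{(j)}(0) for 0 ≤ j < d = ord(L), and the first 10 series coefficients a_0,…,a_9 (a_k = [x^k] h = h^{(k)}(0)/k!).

f: a_k = 0, 12, 0, -18, 0, 81/10, 0, -243/140, 0, 243/1120, …
g: a_k = 0, 3, 0, -1/2, 0, 1/40, 0, -1/1680, 0, 1/120960, …
Product ⇒ symmetric product L₀, ord ≤ 4.
L = 64 + 20·Dx^2 + Dx^4  (order 4).
h: a_k = 0, 0, 36, 0, -60, 0, 168/5, 0, -68/7, 0, …
ICs: h(0) = 0, h′(0) = 0, h′′(0) = 72, h′′′(0) = 0.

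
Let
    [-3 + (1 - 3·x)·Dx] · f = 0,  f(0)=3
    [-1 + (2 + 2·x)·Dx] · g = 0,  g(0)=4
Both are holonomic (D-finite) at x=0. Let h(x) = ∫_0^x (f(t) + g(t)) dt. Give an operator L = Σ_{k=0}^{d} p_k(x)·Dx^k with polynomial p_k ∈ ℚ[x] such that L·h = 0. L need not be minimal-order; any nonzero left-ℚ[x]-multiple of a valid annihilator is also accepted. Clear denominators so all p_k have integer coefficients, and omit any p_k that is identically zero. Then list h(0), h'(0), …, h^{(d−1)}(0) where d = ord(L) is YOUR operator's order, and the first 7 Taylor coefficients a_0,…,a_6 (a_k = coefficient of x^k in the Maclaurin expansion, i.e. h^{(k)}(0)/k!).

L = (-39 - 27·x)·Dx + (73 + 138·x + 81·x^2)·Dx^2 + (-10 + 2·x + 66·x^2 + 54·x^3)·Dx^3  (order 3).
h: a_k = 0, 7, 11/2, 53/6, 325/16, 7771/160, 46663/384, …
ICs: h(0) = 0, h′(0) = 7, h′′(0) = 11.

f: a_k = 3, 9, 27, 81, 243, 729, 2187, …
g: a_k = 4, 2, -1/2, 1/4, -5/32, 7/64, -21/256, …
Weyl lclm of L_f,L_g ⇒ L₀ (ord ≤ 2).
h=∫h₀ ⇒ L = L₀·Dx.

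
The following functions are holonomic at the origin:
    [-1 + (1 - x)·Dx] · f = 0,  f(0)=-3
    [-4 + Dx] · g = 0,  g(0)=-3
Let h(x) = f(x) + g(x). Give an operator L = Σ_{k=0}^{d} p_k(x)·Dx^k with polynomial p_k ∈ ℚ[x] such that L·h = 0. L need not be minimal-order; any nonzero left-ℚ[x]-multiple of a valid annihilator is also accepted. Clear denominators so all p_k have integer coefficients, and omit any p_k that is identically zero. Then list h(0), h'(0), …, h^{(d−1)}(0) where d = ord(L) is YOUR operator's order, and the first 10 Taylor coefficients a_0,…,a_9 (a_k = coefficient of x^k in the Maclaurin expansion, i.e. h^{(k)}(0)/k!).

L = (8 - 16·x) + (-14 + 32·x - 16·x^2)·Dx + (3 - 7·x + 4·x^2)·Dx^2  (order 2).
h: a_k = -6, -15, -27, -35, -35, -143/5, -301/15, -1339/105, -827/105, -4883/945, …
ICs: h(0) = -6, h′(0) = -15.

f: a_k = -3, -3, -3, -3, -3, -3, -3, -3, -3, -3, …
g: a_k = -3, -12, -24, -32, -32, -128/5, -256/15, -1024/105, -512/105, -2048/945, …
Weyl lclm of L_f,L_g ⇒ L₀ (ord ≤ 2).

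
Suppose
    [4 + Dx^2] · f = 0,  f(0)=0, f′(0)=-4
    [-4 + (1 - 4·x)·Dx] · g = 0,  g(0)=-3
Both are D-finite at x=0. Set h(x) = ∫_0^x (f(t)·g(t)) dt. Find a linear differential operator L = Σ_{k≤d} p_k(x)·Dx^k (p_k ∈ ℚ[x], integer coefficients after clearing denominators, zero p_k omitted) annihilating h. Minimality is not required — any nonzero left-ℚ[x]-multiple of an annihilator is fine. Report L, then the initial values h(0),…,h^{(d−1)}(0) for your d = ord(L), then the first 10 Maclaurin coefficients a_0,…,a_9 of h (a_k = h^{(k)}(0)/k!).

f: a_k = 0, -4, 0, 8/3, 0, -8/15, 0, 16/315, 0, -8/2835, …
g: a_k = -3, -12, -48, -192, -768, -3072, -12288, -49152, -196608, -786432, …
L₀ := L_f ⊗_s L_g (sym. prod.), ord ≤ 2.
h=∫₀ˣh₀: take L = L₀·Dx.
L = (-4 + 16·x)·Dx + 8·Dx^2 + (-1 + 4·x)·Dx^3  (order 3).
h: a_k = 0, 0, 6, 16, 46, 736/5, 7364/15, 8416/5, 618574/105, 19794368/945, …
ICs: h(0) = 0, h′(0) = 0, h′′(0) = 12.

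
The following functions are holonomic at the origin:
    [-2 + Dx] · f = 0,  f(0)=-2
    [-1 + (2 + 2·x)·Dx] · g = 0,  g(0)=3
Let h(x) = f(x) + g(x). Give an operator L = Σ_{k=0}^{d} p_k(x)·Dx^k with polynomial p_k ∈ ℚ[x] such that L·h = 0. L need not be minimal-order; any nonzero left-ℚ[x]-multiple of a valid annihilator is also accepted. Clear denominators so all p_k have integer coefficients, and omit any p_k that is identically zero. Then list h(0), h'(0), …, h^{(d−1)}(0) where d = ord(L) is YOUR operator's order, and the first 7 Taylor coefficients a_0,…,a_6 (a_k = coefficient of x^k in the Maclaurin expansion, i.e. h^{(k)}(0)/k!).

L = (10 + 8·x) + (-17 - 32·x - 16·x^2)·Dx + (6 + 14·x + 8·x^2)·Dx^2  (order 2).
h: a_k = 1, -5/2, -35/8, -119/48, -557/384, -1733/3840, -11027/46080, …
ICs: h(0) = 1, h′(0) = -5/2.

f: a_k = -2, -4, -4, -8/3, -4/3, -8/15, -8/45, …
g: a_k = 3, 3/2, -3/8, 3/16, -15/128, 21/256, -63/1024, …
h₀=f+g: left-lcm gives L₀, ord ≤ 2.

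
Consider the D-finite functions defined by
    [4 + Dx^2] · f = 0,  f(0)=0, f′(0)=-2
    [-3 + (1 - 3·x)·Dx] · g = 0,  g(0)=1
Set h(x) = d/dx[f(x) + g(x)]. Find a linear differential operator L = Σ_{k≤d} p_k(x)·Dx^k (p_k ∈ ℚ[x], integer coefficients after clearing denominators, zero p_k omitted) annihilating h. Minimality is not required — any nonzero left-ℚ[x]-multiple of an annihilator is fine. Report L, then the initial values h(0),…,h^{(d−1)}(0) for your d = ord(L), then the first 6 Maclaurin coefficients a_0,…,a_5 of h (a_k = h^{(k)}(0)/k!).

L = (1344 - 288·x + 432·x^2) + (-116 + 396·x - 216·x^2 + 216·x^3)·Dx + (336 - 72·x + 108·x^2)·Dx^2 + (-29 + 99·x - 54·x^2 + 54·x^3)·Dx^3  (order 3).
h: a_k = 1, 18, 85, 324, 3641/3, 4374, …
ICs: h(0) = 1, h′(0) = 18, h′′(0) = 170.

f: a_k = 0, -2, 0, 4/3, 0, -4/15, …
g: a_k = 1, 3, 9, 27, 81, 243, …
f+g: L₀ = lclm(L_f,L_g), ord ≤ 2+1.
Differentiate: ansatz ord ≤ ord L₀ ⇒ L.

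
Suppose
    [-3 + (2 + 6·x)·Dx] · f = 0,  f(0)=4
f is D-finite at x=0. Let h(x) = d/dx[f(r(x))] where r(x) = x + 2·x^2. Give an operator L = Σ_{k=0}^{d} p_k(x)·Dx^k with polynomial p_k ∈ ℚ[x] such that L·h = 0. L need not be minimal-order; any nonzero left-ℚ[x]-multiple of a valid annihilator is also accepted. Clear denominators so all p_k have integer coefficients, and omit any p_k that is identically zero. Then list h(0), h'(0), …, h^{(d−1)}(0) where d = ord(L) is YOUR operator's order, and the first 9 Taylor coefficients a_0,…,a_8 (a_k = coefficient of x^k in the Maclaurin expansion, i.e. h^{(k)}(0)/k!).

f: a_k = 4, 6, -9/2, 27/4, -405/32, 1701/64, -15309/256, 72171/512, -2814669/8192, …
Substitute x→r, Dx→(1/r')Dx; clear ⇒ L₀.
h₀' ⇒ L via d/dx closure of L₀.
L = 5 + (-2 - 14·x - 36·x^2 - 48·x^3)·Dx  (order 1).
h: a_k = 6, 15, -135/4, 315/8, 2025/64, -33615/128, 292005/512, -282285/1024, -35352855/16384, …
ICs: h(0) = 6.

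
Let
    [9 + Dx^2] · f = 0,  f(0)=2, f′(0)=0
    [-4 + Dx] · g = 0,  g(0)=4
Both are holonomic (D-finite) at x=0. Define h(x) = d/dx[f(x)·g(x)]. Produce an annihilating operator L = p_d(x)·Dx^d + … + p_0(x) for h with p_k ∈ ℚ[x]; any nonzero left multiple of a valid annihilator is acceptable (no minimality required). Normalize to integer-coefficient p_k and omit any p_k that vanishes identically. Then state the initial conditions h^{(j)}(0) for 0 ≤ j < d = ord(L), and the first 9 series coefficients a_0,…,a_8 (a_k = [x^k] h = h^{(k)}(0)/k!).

f: a_k = 2, 0, -9, 0, 27/4, 0, -81/40, 0, 729/2240, …
g: a_k = 4, 16, 32, 128/3, 128/3, 512/15, 1024/45, 4096/315, 2048/315, …
h₀=f·g: eliminate ⇒ L₀, order ≤ 2·1.
h₀' ⇒ L via d/dx closure of L₀.
L = 25 - 8·Dx + Dx^2  (order 2).
h: a_k = 32, 56, -176, -2108/3, -3116/3, -11753/15, -8062/45, 164833/630, 430441/1260, …
ICs: h(0) = 32, h′(0) = 56.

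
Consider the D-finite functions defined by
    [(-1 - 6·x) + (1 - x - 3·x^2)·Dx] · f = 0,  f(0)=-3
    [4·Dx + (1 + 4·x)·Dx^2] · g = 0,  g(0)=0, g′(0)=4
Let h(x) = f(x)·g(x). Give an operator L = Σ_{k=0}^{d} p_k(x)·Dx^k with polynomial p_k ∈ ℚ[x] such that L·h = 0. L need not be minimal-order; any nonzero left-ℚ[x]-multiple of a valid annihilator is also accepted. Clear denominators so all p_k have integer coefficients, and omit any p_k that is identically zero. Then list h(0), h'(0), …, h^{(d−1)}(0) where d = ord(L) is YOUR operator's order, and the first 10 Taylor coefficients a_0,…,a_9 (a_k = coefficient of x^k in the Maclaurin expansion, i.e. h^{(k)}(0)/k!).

L = (10 + 48·x) + (-2 + 24·x + 60·x^2)·Dx + (-1 - 3·x + 7·x^2 + 12·x^3)·Dx^2  (order 2).
h: a_k = 0, -12, 12, -88, 140, -3692/5, 8648/5, -262756/35, 779012/35, -9202808/105, …
ICs: h(0) = 0, h′(0) = -12.

f: a_k = -3, -3, -12, -21, -57, -120, -291, -651, -1524, -3477, …
g: a_k = 0, 4, -8, 64/3, -64, 1024/5, -2048/3, 16384/7, -8192, 262144/9, …
f·g: L₀ = L_f ⊗_s L_g, ord ≤ 1·2.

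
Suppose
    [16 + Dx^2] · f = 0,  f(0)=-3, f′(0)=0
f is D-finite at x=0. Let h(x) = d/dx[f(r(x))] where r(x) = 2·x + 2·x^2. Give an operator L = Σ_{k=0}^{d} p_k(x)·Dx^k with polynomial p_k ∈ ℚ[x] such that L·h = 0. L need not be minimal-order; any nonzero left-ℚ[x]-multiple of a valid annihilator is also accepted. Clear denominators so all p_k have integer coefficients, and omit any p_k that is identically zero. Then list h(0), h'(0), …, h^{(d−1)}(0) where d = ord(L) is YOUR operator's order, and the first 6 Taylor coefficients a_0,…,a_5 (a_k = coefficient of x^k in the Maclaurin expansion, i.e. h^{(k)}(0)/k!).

f: a_k = -3, 0, 24, 0, -32, 0, …
h₀=f(r): pull back L_f along r ⇒ L₀.
Derive L from L₀ (diff closure).
L = (76 + 512·x + 1536·x^2 + 2048·x^3 + 1024·x^4) + (-6 - 12·x)·Dx + (1 + 4·x + 4·x^2)·Dx^2  (order 2).
h: a_k = 0, 192, 576, -1664, -10240, -59392/5, …
ICs: h(0) = 0, h′(0) = 192.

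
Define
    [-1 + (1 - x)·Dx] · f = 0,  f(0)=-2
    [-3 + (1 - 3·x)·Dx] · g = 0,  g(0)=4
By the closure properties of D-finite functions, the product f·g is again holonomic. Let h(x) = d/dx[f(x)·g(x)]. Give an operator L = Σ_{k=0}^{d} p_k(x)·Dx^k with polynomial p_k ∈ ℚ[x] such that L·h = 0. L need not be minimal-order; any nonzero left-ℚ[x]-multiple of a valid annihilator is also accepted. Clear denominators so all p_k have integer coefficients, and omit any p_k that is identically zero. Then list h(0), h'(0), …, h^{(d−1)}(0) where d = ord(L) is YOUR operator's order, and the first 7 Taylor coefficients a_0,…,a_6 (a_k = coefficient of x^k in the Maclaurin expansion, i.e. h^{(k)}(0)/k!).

L = (13 - 36·x + 27·x^2) + (-2 + 11·x - 18·x^2 + 9·x^3)·Dx  (order 1).
h: a_k = -32, -208, -960, -3872, -14560, -52464, -183680, …
ICs: h(0) = -32.

f: a_k = -2, -2, -2, -2, -2, -2, -2, …
g: a_k = 4, 12, 36, 108, 324, 972, 2916, …
h₀=f·g: eliminate ⇒ L₀, order ≤ 1·1.
h₀' ⇒ L via d/dx closure of L₀.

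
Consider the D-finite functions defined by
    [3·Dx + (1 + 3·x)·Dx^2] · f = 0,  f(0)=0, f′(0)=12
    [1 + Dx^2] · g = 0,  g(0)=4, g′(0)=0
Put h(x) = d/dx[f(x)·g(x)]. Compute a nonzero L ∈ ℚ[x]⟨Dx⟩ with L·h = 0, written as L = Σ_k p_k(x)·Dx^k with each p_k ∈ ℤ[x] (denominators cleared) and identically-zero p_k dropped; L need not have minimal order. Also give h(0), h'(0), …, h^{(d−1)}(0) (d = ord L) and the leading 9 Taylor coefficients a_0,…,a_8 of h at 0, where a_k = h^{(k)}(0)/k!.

f: a_k = 0, 12, -18, 36, -81, 972/5, -486, 8748/7, -6561/2, …
g: a_k = 4, 0, -2, 0, 1/6, 0, -1/180, 0, 1/10080, …
L₀ := L_f ⊗_s L_g (sym. prod.), ord ≤ 4.
h₀' ⇒ L via d/dx closure of L₀.
L = (-8897 - 1764·x - 7722·x^2 - 14364·x^3 - 7533·x^4 + 5832·x^5 + 2916·x^6) + (-3432 - 13248·x - 12420·x^2 - 8100·x^3 + 9720·x^4 + 5832·x^5)·Dx + (-9100 - 3204·x - 11070·x^2 - 17064·x^3 - 6318·x^4 + 11664·x^5 + 5832·x^6)·Dx^2 + (-3432 - 13248·x - 12420·x^2 - 8100·x^3 + 9720·x^4 + 5832·x^5)·Dx^3 + (-203 - 1440·x - 3348·x^2 - 2700·x^3 + 1215·x^4 + 5832·x^5 + 2916·x^6)·Dx^4  (order 4).
h: a_k = 48, -144, 360, -1152, 3538, -10710, 484679/15, -486536/5, 81962427/280, …
ICs: h(0) = 48, h′(0) = -144, h′′(0) = 720, h′′′(0) = -6912.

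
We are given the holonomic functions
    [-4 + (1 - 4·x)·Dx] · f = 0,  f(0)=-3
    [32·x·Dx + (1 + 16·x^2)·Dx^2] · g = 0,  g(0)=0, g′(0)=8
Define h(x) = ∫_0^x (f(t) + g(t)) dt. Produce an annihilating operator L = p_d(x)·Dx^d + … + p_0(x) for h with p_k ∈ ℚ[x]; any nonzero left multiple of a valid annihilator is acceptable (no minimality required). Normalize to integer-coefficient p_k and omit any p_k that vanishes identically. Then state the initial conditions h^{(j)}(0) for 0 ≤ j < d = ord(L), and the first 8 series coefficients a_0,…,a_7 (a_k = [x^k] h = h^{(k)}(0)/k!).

L = (-32 + 512·x + 1536·x^2)·Dx^2 + (16 - 32·x + 256·x^2 + 1536·x^3)·Dx^3 + (-1 + 256·x^4)·Dx^4  (order 4).
h: a_k = 0, -3, -2, -16, -176/3, -768/5, -6656/15, -12288/7, …
ICs: h(0) = 0, h′(0) = -3, h′′(0) = -4, h′′′(0) = -96.

f: a_k = -3, -12, -48, -192, -768, -3072, -12288, -49152, …
g: a_k = 0, 8, 0, -128/3, 0, 2048/5, 0, -32768/7, …
Weyl lclm of L_f,L_g ⇒ L₀ (ord ≤ 3).
h=∫₀ˣh₀: take L = L₀·Dx.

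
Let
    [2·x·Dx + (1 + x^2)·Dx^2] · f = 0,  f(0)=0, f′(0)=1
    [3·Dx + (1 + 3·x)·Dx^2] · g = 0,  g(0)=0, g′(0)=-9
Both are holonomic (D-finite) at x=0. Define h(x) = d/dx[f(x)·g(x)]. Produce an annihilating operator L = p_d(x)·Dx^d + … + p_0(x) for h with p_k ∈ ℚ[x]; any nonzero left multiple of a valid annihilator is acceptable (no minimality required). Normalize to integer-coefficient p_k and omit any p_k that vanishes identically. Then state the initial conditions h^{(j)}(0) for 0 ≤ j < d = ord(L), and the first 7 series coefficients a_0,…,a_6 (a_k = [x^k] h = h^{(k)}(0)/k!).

L = (264 + 1260·x + 1008·x^2 + 3420·x^3 + 3240·x^4 + 4212·x^5 + 324·x^7) + (178 + 660·x + 3828·x^2 + 7308·x^3 + 12960·x^4 + 10044·x^5 + 11340·x^6 + 324·x^7 + 1134·x^8)·Dx + (132 + 608·x + 1728·x^2 + 4568·x^3 + 6456·x^4 + 8856·x^5 + 5184·x^6 + 5544·x^7 + 324·x^8 + 648·x^9)·Dx^2 + (13 + 102·x + 341·x^2 + 744·x^3 + 1138·x^4 + 1236·x^5 + 1386·x^6 + 648·x^7 + 657·x^8 + 54·x^9 + 81·x^10)·Dx^3  (order 3).
h: a_k = 0, -18, 81/2, -96, 1125/4, -4158/5, 48573/20, …
ICs: h(0) = 0, h′(0) = -18, h′′(0) = 81.

f: a_k = 0, 1, 0, -1/3, 0, 1/5, 0, …
g: a_k = 0, -9, 27/2, -27, 243/4, -729/5, 729/2, …
L₀ := L_f ⊗_s L_g (sym. prod.), ord ≤ 4.
h₀' ⇒ L via d/dx closure of L₀.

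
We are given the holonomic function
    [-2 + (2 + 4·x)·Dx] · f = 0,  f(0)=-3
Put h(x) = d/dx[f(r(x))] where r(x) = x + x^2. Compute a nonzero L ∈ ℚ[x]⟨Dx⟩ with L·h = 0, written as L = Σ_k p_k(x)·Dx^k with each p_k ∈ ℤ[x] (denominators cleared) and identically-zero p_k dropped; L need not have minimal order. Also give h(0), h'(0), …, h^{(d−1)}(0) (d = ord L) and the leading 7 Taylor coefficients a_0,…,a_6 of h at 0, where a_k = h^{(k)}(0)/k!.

f: a_k = -3, -3, 3/2, -3/2, 15/8, -21/8, 63/16, …
L₀ from L_f via x↦r, Dx↦r'^{-1}Dx.
h₀' ⇒ L via d/dx closure of L₀.
L = 1 + (-1 - 4·x - 6·x^2 - 4·x^3)·Dx  (order 1).
h: a_k = -3, -3, 9/2, -9/2, 15/8, 27/8, -147/16, …
ICs: h(0) = -3.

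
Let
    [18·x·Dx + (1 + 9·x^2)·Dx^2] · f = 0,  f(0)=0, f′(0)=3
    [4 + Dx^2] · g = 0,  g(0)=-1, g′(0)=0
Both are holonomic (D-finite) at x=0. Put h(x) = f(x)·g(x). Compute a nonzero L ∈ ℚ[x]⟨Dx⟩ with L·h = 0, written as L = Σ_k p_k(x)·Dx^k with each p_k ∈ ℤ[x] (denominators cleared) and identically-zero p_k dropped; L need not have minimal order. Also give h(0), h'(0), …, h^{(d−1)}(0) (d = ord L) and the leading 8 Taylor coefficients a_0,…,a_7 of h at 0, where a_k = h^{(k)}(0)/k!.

f: a_k = 0, 3, 0, -9, 0, 243/5, 0, -2187/7, …
g: a_k = -1, 0, 2, 0, -2/3, 0, 4/45, 0, …
f·g: L₀ = L_f ⊗_s L_g, ord ≤ 2·2.
L = (2080 + 50256·x^2 + 89424·x^4 + 186624·x^6 + 419904·x^8) + (3168·x + 38880·x^3 + 139968·x^5 + 419904·x^7)·Dx + (572 + 13788·x^2 + 33048·x^4 + 93312·x^6 + 209952·x^8)·Dx^2 + (792·x + 9720·x^3 + 34992·x^5 + 104976·x^7)·Dx^3 + (13 + 306·x^2 + 2673·x^4 + 11664·x^6 + 26244·x^8)·Dx^4  (order 4).
h: a_k = 0, -3, 0, 15, 0, -343/5, 0, 43669/105, …
ICs: h(0) = 0, h′(0) = -3, h′′(0) = 0, h′′′(0) = 90.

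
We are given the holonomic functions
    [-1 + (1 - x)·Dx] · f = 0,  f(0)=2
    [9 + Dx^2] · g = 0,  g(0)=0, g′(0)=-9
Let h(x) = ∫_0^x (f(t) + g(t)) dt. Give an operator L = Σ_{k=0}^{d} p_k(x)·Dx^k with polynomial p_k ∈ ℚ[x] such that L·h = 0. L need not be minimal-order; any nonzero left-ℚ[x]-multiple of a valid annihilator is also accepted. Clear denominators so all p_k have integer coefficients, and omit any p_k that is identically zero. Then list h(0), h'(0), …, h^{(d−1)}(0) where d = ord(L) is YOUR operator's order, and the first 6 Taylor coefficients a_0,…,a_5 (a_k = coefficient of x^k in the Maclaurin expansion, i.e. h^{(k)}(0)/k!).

f: a_k = 2, 2, 2, 2, 2, 2, …
g: a_k = 0, -9, 0, 27/2, 0, -243/40, …
h₀=f+g: left-lcm gives L₀, ord ≤ 3.
h=∫h₀ ⇒ L = L₀·Dx.
L = (135 - 162·x + 81·x^2)·Dx + (-99 + 261·x - 243·x^2 + 81·x^3)·Dx^2 + (15 - 18·x + 9·x^2)·Dx^3 + (-11 + 29·x - 27·x^2 + 9·x^3)·Dx^4  (order 4).
h: a_k = 0, 2, -7/2, 2/3, 31/8, 2/5, …
ICs: h(0) = 0, h′(0) = 2, h′′(0) = -7, h′′′(0) = 4.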